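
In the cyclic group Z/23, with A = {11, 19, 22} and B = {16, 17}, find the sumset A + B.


Work in Z/23Z: reduce every sum a + b modulo 23.
Enumerate all 6 pairs:
a = 11: 11+16=4, 11+17=5
a = 19: 19+16=12, 19+17=13
a = 22: 22+16=15, 22+17=16
Distinct residues collected: {4, 5, 12, 13, 15, 16}
|A + B| = 6 (out of 23 total residues).

A + B = {4, 5, 12, 13, 15, 16}


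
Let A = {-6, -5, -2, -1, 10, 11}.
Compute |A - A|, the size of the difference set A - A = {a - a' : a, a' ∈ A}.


A - A = {a - a' : a, a' ∈ A}; |A| = 6.
Bounds: 2|A|-1 ≤ |A - A| ≤ |A|² - |A| + 1, i.e. 11 ≤ |A - A| ≤ 31.
Note: 0 ∈ A - A always (from a - a). The set is symmetric: if d ∈ A - A then -d ∈ A - A.
Enumerate nonzero differences d = a - a' with a > a' (then include -d):
Positive differences: {1, 3, 4, 5, 11, 12, 13, 15, 16, 17}
Full difference set: {0} ∪ (positive diffs) ∪ (negative diffs).
|A - A| = 1 + 2·10 = 21 (matches direct enumeration: 21).

|A - A| = 21


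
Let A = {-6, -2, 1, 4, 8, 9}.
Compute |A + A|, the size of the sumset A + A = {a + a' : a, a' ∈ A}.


A + A = {a + a' : a, a' ∈ A}; |A| = 6.
General bounds: 2|A| - 1 ≤ |A + A| ≤ |A|(|A|+1)/2, i.e. 11 ≤ |A + A| ≤ 21.
Lower bound 2|A|-1 is attained iff A is an arithmetic progression.
Enumerate sums a + a' for a ≤ a' (symmetric, so this suffices):
a = -6: -6+-6=-12, -6+-2=-8, -6+1=-5, -6+4=-2, -6+8=2, -6+9=3
a = -2: -2+-2=-4, -2+1=-1, -2+4=2, -2+8=6, -2+9=7
a = 1: 1+1=2, 1+4=5, 1+8=9, 1+9=10
a = 4: 4+4=8, 4+8=12, 4+9=13
a = 8: 8+8=16, 8+9=17
a = 9: 9+9=18
Distinct sums: {-12, -8, -5, -4, -2, -1, 2, 3, 5, 6, 7, 8, 9, 10, 12, 13, 16, 17, 18}
|A + A| = 19

|A + A| = 19


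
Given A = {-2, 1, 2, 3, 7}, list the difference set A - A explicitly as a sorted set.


A - A = {a - a' : a, a' ∈ A}.
Compute a - a' for each ordered pair (a, a'):
a = -2: -2--2=0, -2-1=-3, -2-2=-4, -2-3=-5, -2-7=-9
a = 1: 1--2=3, 1-1=0, 1-2=-1, 1-3=-2, 1-7=-6
a = 2: 2--2=4, 2-1=1, 2-2=0, 2-3=-1, 2-7=-5
a = 3: 3--2=5, 3-1=2, 3-2=1, 3-3=0, 3-7=-4
a = 7: 7--2=9, 7-1=6, 7-2=5, 7-3=4, 7-7=0
Collecting distinct values (and noting 0 appears from a-a):
A - A = {-9, -6, -5, -4, -3, -2, -1, 0, 1, 2, 3, 4, 5, 6, 9}
|A - A| = 15

A - A = {-9, -6, -5, -4, -3, -2, -1, 0, 1, 2, 3, 4, 5, 6, 9}


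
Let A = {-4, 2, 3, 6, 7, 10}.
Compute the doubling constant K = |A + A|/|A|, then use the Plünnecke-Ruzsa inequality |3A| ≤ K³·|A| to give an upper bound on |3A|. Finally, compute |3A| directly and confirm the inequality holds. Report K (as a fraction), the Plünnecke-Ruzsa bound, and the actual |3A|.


|A| = 6.
Step 1: Compute A + A by enumerating all 36 pairs.
A + A = {-8, -2, -1, 2, 3, 4, 5, 6, 8, 9, 10, 12, 13, 14, 16, 17, 20}, so |A + A| = 17.
Step 2: Doubling constant K = |A + A|/|A| = 17/6 = 17/6 ≈ 2.8333.
Step 3: Plünnecke-Ruzsa gives |3A| ≤ K³·|A| = (2.8333)³ · 6 ≈ 136.4722.
Step 4: Compute 3A = A + A + A directly by enumerating all triples (a,b,c) ∈ A³; |3A| = 32.
Step 5: Check 32 ≤ 136.4722? Yes ✓.

K = 17/6, Plünnecke-Ruzsa bound K³|A| ≈ 136.4722, |3A| = 32, inequality holds.


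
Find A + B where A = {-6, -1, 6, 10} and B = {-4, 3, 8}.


A + B = {a + b : a ∈ A, b ∈ B}.
Enumerate all |A|·|B| = 4·3 = 12 pairs (a, b) and collect distinct sums.
a = -6: -6+-4=-10, -6+3=-3, -6+8=2
a = -1: -1+-4=-5, -1+3=2, -1+8=7
a = 6: 6+-4=2, 6+3=9, 6+8=14
a = 10: 10+-4=6, 10+3=13, 10+8=18
Collecting distinct sums: A + B = {-10, -5, -3, 2, 6, 7, 9, 13, 14, 18}
|A + B| = 10

A + B = {-10, -5, -3, 2, 6, 7, 9, 13, 14, 18}


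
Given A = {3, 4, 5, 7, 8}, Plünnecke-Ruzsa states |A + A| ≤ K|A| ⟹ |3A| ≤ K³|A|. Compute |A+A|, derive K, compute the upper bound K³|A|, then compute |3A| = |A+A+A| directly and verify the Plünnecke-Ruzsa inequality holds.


|A| = 5.
Step 1: Compute A + A by enumerating all 25 pairs.
A + A = {6, 7, 8, 9, 10, 11, 12, 13, 14, 15, 16}, so |A + A| = 11.
Step 2: Doubling constant K = |A + A|/|A| = 11/5 = 11/5 ≈ 2.2000.
Step 3: Plünnecke-Ruzsa gives |3A| ≤ K³·|A| = (2.2000)³ · 5 ≈ 53.2400.
Step 4: Compute 3A = A + A + A directly by enumerating all triples (a,b,c) ∈ A³; |3A| = 16.
Step 5: Check 16 ≤ 53.2400? Yes ✓.

K = 11/5, Plünnecke-Ruzsa bound K³|A| ≈ 53.2400, |3A| = 16, inequality holds.


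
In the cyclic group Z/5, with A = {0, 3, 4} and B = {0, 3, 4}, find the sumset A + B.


Work in Z/5Z: reduce every sum a + b modulo 5.
Enumerate all 9 pairs:
a = 0: 0+0=0, 0+3=3, 0+4=4
a = 3: 3+0=3, 3+3=1, 3+4=2
a = 4: 4+0=4, 4+3=2, 4+4=3
Distinct residues collected: {0, 1, 2, 3, 4}
|A + B| = 5 (out of 5 total residues).

A + B = {0, 1, 2, 3, 4}


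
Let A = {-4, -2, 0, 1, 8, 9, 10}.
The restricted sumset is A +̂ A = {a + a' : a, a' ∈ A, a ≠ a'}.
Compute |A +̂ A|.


Restricted sumset: A +̂ A = {a + a' : a ∈ A, a' ∈ A, a ≠ a'}.
Equivalently, take A + A and drop any sum 2a that is achievable ONLY as a + a for a ∈ A (i.e. sums representable only with equal summands).
Enumerate pairs (a, a') with a < a' (symmetric, so each unordered pair gives one sum; this covers all a ≠ a'):
  -4 + -2 = -6
  -4 + 0 = -4
  -4 + 1 = -3
  -4 + 8 = 4
  -4 + 9 = 5
  -4 + 10 = 6
  -2 + 0 = -2
  -2 + 1 = -1
  -2 + 8 = 6
  -2 + 9 = 7
  -2 + 10 = 8
  0 + 1 = 1
  0 + 8 = 8
  0 + 9 = 9
  0 + 10 = 10
  1 + 8 = 9
  1 + 9 = 10
  1 + 10 = 11
  8 + 9 = 17
  8 + 10 = 18
  9 + 10 = 19
Collected distinct sums: {-6, -4, -3, -2, -1, 1, 4, 5, 6, 7, 8, 9, 10, 11, 17, 18, 19}
|A +̂ A| = 17
(Reference bound: |A +̂ A| ≥ 2|A| - 3 for |A| ≥ 2, with |A| = 7 giving ≥ 11.)

|A +̂ A| = 17


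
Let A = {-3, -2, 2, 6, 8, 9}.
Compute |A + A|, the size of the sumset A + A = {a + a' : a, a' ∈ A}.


A + A = {a + a' : a, a' ∈ A}; |A| = 6.
General bounds: 2|A| - 1 ≤ |A + A| ≤ |A|(|A|+1)/2, i.e. 11 ≤ |A + A| ≤ 21.
Lower bound 2|A|-1 is attained iff A is an arithmetic progression.
Enumerate sums a + a' for a ≤ a' (symmetric, so this suffices):
a = -3: -3+-3=-6, -3+-2=-5, -3+2=-1, -3+6=3, -3+8=5, -3+9=6
a = -2: -2+-2=-4, -2+2=0, -2+6=4, -2+8=6, -2+9=7
a = 2: 2+2=4, 2+6=8, 2+8=10, 2+9=11
a = 6: 6+6=12, 6+8=14, 6+9=15
a = 8: 8+8=16, 8+9=17
a = 9: 9+9=18
Distinct sums: {-6, -5, -4, -1, 0, 3, 4, 5, 6, 7, 8, 10, 11, 12, 14, 15, 16, 17, 18}
|A + A| = 19

|A + A| = 19


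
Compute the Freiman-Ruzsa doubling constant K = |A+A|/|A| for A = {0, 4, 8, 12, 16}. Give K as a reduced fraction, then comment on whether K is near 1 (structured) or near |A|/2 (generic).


|A| = 5.
Compute A + A by enumerating all 25 pairs.
A + A = {0, 4, 8, 12, 16, 20, 24, 28, 32}, so |A + A| = 9.
K = |A + A| / |A| = 9/5 (already in lowest terms) ≈ 1.8000.
Reference: AP of size 5 gives K = 9/5 ≈ 1.8000; a fully generic set of size 5 gives K ≈ 3.0000.

|A| = 5, |A + A| = 9, K = 9/5.


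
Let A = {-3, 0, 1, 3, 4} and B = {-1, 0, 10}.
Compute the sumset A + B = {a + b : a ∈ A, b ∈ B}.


A + B = {a + b : a ∈ A, b ∈ B}.
Enumerate all |A|·|B| = 5·3 = 15 pairs (a, b) and collect distinct sums.
a = -3: -3+-1=-4, -3+0=-3, -3+10=7
a = 0: 0+-1=-1, 0+0=0, 0+10=10
a = 1: 1+-1=0, 1+0=1, 1+10=11
a = 3: 3+-1=2, 3+0=3, 3+10=13
a = 4: 4+-1=3, 4+0=4, 4+10=14
Collecting distinct sums: A + B = {-4, -3, -1, 0, 1, 2, 3, 4, 7, 10, 11, 13, 14}
|A + B| = 13

A + B = {-4, -3, -1, 0, 1, 2, 3, 4, 7, 10, 11, 13, 14}


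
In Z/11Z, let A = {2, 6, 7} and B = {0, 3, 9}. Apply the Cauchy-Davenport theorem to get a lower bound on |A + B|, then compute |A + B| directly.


Cauchy-Davenport: |A + B| ≥ min(p, |A| + |B| - 1) for A, B nonempty in Z/pZ.
|A| = 3, |B| = 3, p = 11.
CD lower bound = min(11, 3 + 3 - 1) = min(11, 5) = 5.
Compute A + B mod 11 directly:
a = 2: 2+0=2, 2+3=5, 2+9=0
a = 6: 6+0=6, 6+3=9, 6+9=4
a = 7: 7+0=7, 7+3=10, 7+9=5
A + B = {0, 2, 4, 5, 6, 7, 9, 10}, so |A + B| = 8.
Verify: 8 ≥ 5? Yes ✓.

CD lower bound = 5, actual |A + B| = 8.


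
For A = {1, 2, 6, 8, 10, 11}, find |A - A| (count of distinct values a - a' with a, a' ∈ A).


A - A = {a - a' : a, a' ∈ A}; |A| = 6.
Bounds: 2|A|-1 ≤ |A - A| ≤ |A|² - |A| + 1, i.e. 11 ≤ |A - A| ≤ 31.
Note: 0 ∈ A - A always (from a - a). The set is symmetric: if d ∈ A - A then -d ∈ A - A.
Enumerate nonzero differences d = a - a' with a > a' (then include -d):
Positive differences: {1, 2, 3, 4, 5, 6, 7, 8, 9, 10}
Full difference set: {0} ∪ (positive diffs) ∪ (negative diffs).
|A - A| = 1 + 2·10 = 21 (matches direct enumeration: 21).

|A - A| = 21


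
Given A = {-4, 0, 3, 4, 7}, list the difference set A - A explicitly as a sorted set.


A - A = {a - a' : a, a' ∈ A}.
Compute a - a' for each ordered pair (a, a'):
a = -4: -4--4=0, -4-0=-4, -4-3=-7, -4-4=-8, -4-7=-11
a = 0: 0--4=4, 0-0=0, 0-3=-3, 0-4=-4, 0-7=-7
a = 3: 3--4=7, 3-0=3, 3-3=0, 3-4=-1, 3-7=-4
a = 4: 4--4=8, 4-0=4, 4-3=1, 4-4=0, 4-7=-3
a = 7: 7--4=11, 7-0=7, 7-3=4, 7-4=3, 7-7=0
Collecting distinct values (and noting 0 appears from a-a):
A - A = {-11, -8, -7, -4, -3, -1, 0, 1, 3, 4, 7, 8, 11}
|A - A| = 13

A - A = {-11, -8, -7, -4, -3, -1, 0, 1, 3, 4, 7, 8, 11}


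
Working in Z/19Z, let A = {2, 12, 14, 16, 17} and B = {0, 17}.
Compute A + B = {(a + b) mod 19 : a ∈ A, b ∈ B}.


Work in Z/19Z: reduce every sum a + b modulo 19.
Enumerate all 10 pairs:
a = 2: 2+0=2, 2+17=0
a = 12: 12+0=12, 12+17=10
a = 14: 14+0=14, 14+17=12
a = 16: 16+0=16, 16+17=14
a = 17: 17+0=17, 17+17=15
Distinct residues collected: {0, 2, 10, 12, 14, 15, 16, 17}
|A + B| = 8 (out of 19 total residues).

A + B = {0, 2, 10, 12, 14, 15, 16, 17}


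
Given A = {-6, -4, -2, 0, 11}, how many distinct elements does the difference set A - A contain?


A - A = {a - a' : a, a' ∈ A}; |A| = 5.
Bounds: 2|A|-1 ≤ |A - A| ≤ |A|² - |A| + 1, i.e. 9 ≤ |A - A| ≤ 21.
Note: 0 ∈ A - A always (from a - a). The set is symmetric: if d ∈ A - A then -d ∈ A - A.
Enumerate nonzero differences d = a - a' with a > a' (then include -d):
Positive differences: {2, 4, 6, 11, 13, 15, 17}
Full difference set: {0} ∪ (positive diffs) ∪ (negative diffs).
|A - A| = 1 + 2·7 = 15 (matches direct enumeration: 15).

|A - A| = 15


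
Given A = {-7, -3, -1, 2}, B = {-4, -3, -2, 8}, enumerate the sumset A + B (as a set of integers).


A + B = {a + b : a ∈ A, b ∈ B}.
Enumerate all |A|·|B| = 4·4 = 16 pairs (a, b) and collect distinct sums.
a = -7: -7+-4=-11, -7+-3=-10, -7+-2=-9, -7+8=1
a = -3: -3+-4=-7, -3+-3=-6, -3+-2=-5, -3+8=5
a = -1: -1+-4=-5, -1+-3=-4, -1+-2=-3, -1+8=7
a = 2: 2+-4=-2, 2+-3=-1, 2+-2=0, 2+8=10
Collecting distinct sums: A + B = {-11, -10, -9, -7, -6, -5, -4, -3, -2, -1, 0, 1, 5, 7, 10}
|A + B| = 15

A + B = {-11, -10, -9, -7, -6, -5, -4, -3, -2, -1, 0, 1, 5, 7, 10}


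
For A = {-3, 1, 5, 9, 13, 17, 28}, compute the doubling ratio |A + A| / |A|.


|A| = 7.
Compute A + A by enumerating all 49 pairs.
A + A = {-6, -2, 2, 6, 10, 14, 18, 22, 25, 26, 29, 30, 33, 34, 37, 41, 45, 56}, so |A + A| = 18.
K = |A + A| / |A| = 18/7 (already in lowest terms) ≈ 2.5714.
Reference: AP of size 7 gives K = 13/7 ≈ 1.8571; a fully generic set of size 7 gives K ≈ 4.0000.

|A| = 7, |A + A| = 18, K = 18/7.


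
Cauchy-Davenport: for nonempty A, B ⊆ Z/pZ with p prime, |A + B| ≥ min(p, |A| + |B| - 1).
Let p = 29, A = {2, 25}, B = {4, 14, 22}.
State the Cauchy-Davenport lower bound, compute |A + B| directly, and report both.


Cauchy-Davenport: |A + B| ≥ min(p, |A| + |B| - 1) for A, B nonempty in Z/pZ.
|A| = 2, |B| = 3, p = 29.
CD lower bound = min(29, 2 + 3 - 1) = min(29, 4) = 4.
Compute A + B mod 29 directly:
a = 2: 2+4=6, 2+14=16, 2+22=24
a = 25: 25+4=0, 25+14=10, 25+22=18
A + B = {0, 6, 10, 16, 18, 24}, so |A + B| = 6.
Verify: 6 ≥ 4? Yes ✓.

CD lower bound = 4, actual |A + B| = 6.


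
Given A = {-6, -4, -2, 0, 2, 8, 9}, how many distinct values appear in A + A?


A + A = {a + a' : a, a' ∈ A}; |A| = 7.
General bounds: 2|A| - 1 ≤ |A + A| ≤ |A|(|A|+1)/2, i.e. 13 ≤ |A + A| ≤ 28.
Lower bound 2|A|-1 is attained iff A is an arithmetic progression.
Enumerate sums a + a' for a ≤ a' (symmetric, so this suffices):
a = -6: -6+-6=-12, -6+-4=-10, -6+-2=-8, -6+0=-6, -6+2=-4, -6+8=2, -6+9=3
a = -4: -4+-4=-8, -4+-2=-6, -4+0=-4, -4+2=-2, -4+8=4, -4+9=5
a = -2: -2+-2=-4, -2+0=-2, -2+2=0, -2+8=6, -2+9=7
a = 0: 0+0=0, 0+2=2, 0+8=8, 0+9=9
a = 2: 2+2=4, 2+8=10, 2+9=11
a = 8: 8+8=16, 8+9=17
a = 9: 9+9=18
Distinct sums: {-12, -10, -8, -6, -4, -2, 0, 2, 3, 4, 5, 6, 7, 8, 9, 10, 11, 16, 17, 18}
|A + A| = 20

|A + A| = 20


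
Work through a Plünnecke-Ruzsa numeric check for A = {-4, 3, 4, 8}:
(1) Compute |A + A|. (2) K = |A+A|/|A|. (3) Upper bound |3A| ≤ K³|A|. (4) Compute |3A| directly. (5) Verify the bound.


|A| = 4.
Step 1: Compute A + A by enumerating all 16 pairs.
A + A = {-8, -1, 0, 4, 6, 7, 8, 11, 12, 16}, so |A + A| = 10.
Step 2: Doubling constant K = |A + A|/|A| = 10/4 = 10/4 ≈ 2.5000.
Step 3: Plünnecke-Ruzsa gives |3A| ≤ K³·|A| = (2.5000)³ · 4 ≈ 62.5000.
Step 4: Compute 3A = A + A + A directly by enumerating all triples (a,b,c) ∈ A³; |3A| = 19.
Step 5: Check 19 ≤ 62.5000? Yes ✓.

K = 10/4, Plünnecke-Ruzsa bound K³|A| ≈ 62.5000, |3A| = 19, inequality holds.


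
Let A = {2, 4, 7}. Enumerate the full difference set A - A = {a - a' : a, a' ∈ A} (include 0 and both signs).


A - A = {a - a' : a, a' ∈ A}.
Compute a - a' for each ordered pair (a, a'):
a = 2: 2-2=0, 2-4=-2, 2-7=-5
a = 4: 4-2=2, 4-4=0, 4-7=-3
a = 7: 7-2=5, 7-4=3, 7-7=0
Collecting distinct values (and noting 0 appears from a-a):
A - A = {-5, -3, -2, 0, 2, 3, 5}
|A - A| = 7

A - A = {-5, -3, -2, 0, 2, 3, 5}


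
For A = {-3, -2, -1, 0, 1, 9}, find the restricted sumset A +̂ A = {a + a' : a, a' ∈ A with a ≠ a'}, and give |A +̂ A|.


Restricted sumset: A +̂ A = {a + a' : a ∈ A, a' ∈ A, a ≠ a'}.
Equivalently, take A + A and drop any sum 2a that is achievable ONLY as a + a for a ∈ A (i.e. sums representable only with equal summands).
Enumerate pairs (a, a') with a < a' (symmetric, so each unordered pair gives one sum; this covers all a ≠ a'):
  -3 + -2 = -5
  -3 + -1 = -4
  -3 + 0 = -3
  -3 + 1 = -2
  -3 + 9 = 6
  -2 + -1 = -3
  -2 + 0 = -2
  -2 + 1 = -1
  -2 + 9 = 7
  -1 + 0 = -1
  -1 + 1 = 0
  -1 + 9 = 8
  0 + 1 = 1
  0 + 9 = 9
  1 + 9 = 10
Collected distinct sums: {-5, -4, -3, -2, -1, 0, 1, 6, 7, 8, 9, 10}
|A +̂ A| = 12
(Reference bound: |A +̂ A| ≥ 2|A| - 3 for |A| ≥ 2, with |A| = 6 giving ≥ 9.)

|A +̂ A| = 12


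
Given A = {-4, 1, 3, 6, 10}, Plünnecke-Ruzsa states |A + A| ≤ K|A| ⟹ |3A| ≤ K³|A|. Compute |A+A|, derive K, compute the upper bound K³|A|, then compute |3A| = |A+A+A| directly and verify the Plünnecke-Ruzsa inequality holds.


|A| = 5.
Step 1: Compute A + A by enumerating all 25 pairs.
A + A = {-8, -3, -1, 2, 4, 6, 7, 9, 11, 12, 13, 16, 20}, so |A + A| = 13.
Step 2: Doubling constant K = |A + A|/|A| = 13/5 = 13/5 ≈ 2.6000.
Step 3: Plünnecke-Ruzsa gives |3A| ≤ K³·|A| = (2.6000)³ · 5 ≈ 87.8800.
Step 4: Compute 3A = A + A + A directly by enumerating all triples (a,b,c) ∈ A³; |3A| = 25.
Step 5: Check 25 ≤ 87.8800? Yes ✓.

K = 13/5, Plünnecke-Ruzsa bound K³|A| ≈ 87.8800, |3A| = 25, inequality holds.


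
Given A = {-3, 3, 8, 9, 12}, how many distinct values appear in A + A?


A + A = {a + a' : a, a' ∈ A}; |A| = 5.
General bounds: 2|A| - 1 ≤ |A + A| ≤ |A|(|A|+1)/2, i.e. 9 ≤ |A + A| ≤ 15.
Lower bound 2|A|-1 is attained iff A is an arithmetic progression.
Enumerate sums a + a' for a ≤ a' (symmetric, so this suffices):
a = -3: -3+-3=-6, -3+3=0, -3+8=5, -3+9=6, -3+12=9
a = 3: 3+3=6, 3+8=11, 3+9=12, 3+12=15
a = 8: 8+8=16, 8+9=17, 8+12=20
a = 9: 9+9=18, 9+12=21
a = 12: 12+12=24
Distinct sums: {-6, 0, 5, 6, 9, 11, 12, 15, 16, 17, 18, 20, 21, 24}
|A + A| = 14

|A + A| = 14


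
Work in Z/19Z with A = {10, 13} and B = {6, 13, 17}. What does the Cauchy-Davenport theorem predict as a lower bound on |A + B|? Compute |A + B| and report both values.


Cauchy-Davenport: |A + B| ≥ min(p, |A| + |B| - 1) for A, B nonempty in Z/pZ.
|A| = 2, |B| = 3, p = 19.
CD lower bound = min(19, 2 + 3 - 1) = min(19, 4) = 4.
Compute A + B mod 19 directly:
a = 10: 10+6=16, 10+13=4, 10+17=8
a = 13: 13+6=0, 13+13=7, 13+17=11
A + B = {0, 4, 7, 8, 11, 16}, so |A + B| = 6.
Verify: 6 ≥ 4? Yes ✓.

CD lower bound = 4, actual |A + B| = 6.


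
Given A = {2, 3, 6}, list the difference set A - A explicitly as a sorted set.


A - A = {a - a' : a, a' ∈ A}.
Compute a - a' for each ordered pair (a, a'):
a = 2: 2-2=0, 2-3=-1, 2-6=-4
a = 3: 3-2=1, 3-3=0, 3-6=-3
a = 6: 6-2=4, 6-3=3, 6-6=0
Collecting distinct values (and noting 0 appears from a-a):
A - A = {-4, -3, -1, 0, 1, 3, 4}
|A - A| = 7

A - A = {-4, -3, -1, 0, 1, 3, 4}


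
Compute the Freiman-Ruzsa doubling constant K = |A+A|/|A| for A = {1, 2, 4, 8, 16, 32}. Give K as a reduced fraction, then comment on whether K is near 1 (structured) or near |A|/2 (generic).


|A| = 6.
Compute A + A by enumerating all 36 pairs.
A + A = {2, 3, 4, 5, 6, 8, 9, 10, 12, 16, 17, 18, 20, 24, 32, 33, 34, 36, 40, 48, 64}, so |A + A| = 21.
K = |A + A| / |A| = 21/6 = 7/2 ≈ 3.5000.
Reference: AP of size 6 gives K = 11/6 ≈ 1.8333; a fully generic set of size 6 gives K ≈ 3.5000.

|A| = 6, |A + A| = 21, K = 21/6 = 7/2.


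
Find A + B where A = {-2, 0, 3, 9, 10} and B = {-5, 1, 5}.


A + B = {a + b : a ∈ A, b ∈ B}.
Enumerate all |A|·|B| = 5·3 = 15 pairs (a, b) and collect distinct sums.
a = -2: -2+-5=-7, -2+1=-1, -2+5=3
a = 0: 0+-5=-5, 0+1=1, 0+5=5
a = 3: 3+-5=-2, 3+1=4, 3+5=8
a = 9: 9+-5=4, 9+1=10, 9+5=14
a = 10: 10+-5=5, 10+1=11, 10+5=15
Collecting distinct sums: A + B = {-7, -5, -2, -1, 1, 3, 4, 5, 8, 10, 11, 14, 15}
|A + B| = 13

A + B = {-7, -5, -2, -1, 1, 3, 4, 5, 8, 10, 11, 14, 15}


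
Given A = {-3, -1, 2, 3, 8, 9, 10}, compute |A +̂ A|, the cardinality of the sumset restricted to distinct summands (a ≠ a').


Restricted sumset: A +̂ A = {a + a' : a ∈ A, a' ∈ A, a ≠ a'}.
Equivalently, take A + A and drop any sum 2a that is achievable ONLY as a + a for a ∈ A (i.e. sums representable only with equal summands).
Enumerate pairs (a, a') with a < a' (symmetric, so each unordered pair gives one sum; this covers all a ≠ a'):
  -3 + -1 = -4
  -3 + 2 = -1
  -3 + 3 = 0
  -3 + 8 = 5
  -3 + 9 = 6
  -3 + 10 = 7
  -1 + 2 = 1
  -1 + 3 = 2
  -1 + 8 = 7
  -1 + 9 = 8
  -1 + 10 = 9
  2 + 3 = 5
  2 + 8 = 10
  2 + 9 = 11
  2 + 10 = 12
  3 + 8 = 11
  3 + 9 = 12
  3 + 10 = 13
  8 + 9 = 17
  8 + 10 = 18
  9 + 10 = 19
Collected distinct sums: {-4, -1, 0, 1, 2, 5, 6, 7, 8, 9, 10, 11, 12, 13, 17, 18, 19}
|A +̂ A| = 17
(Reference bound: |A +̂ A| ≥ 2|A| - 3 for |A| ≥ 2, with |A| = 7 giving ≥ 11.)

|A +̂ A| = 17


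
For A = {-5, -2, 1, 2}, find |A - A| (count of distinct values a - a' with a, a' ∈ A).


A - A = {a - a' : a, a' ∈ A}; |A| = 4.
Bounds: 2|A|-1 ≤ |A - A| ≤ |A|² - |A| + 1, i.e. 7 ≤ |A - A| ≤ 13.
Note: 0 ∈ A - A always (from a - a). The set is symmetric: if d ∈ A - A then -d ∈ A - A.
Enumerate nonzero differences d = a - a' with a > a' (then include -d):
Positive differences: {1, 3, 4, 6, 7}
Full difference set: {0} ∪ (positive diffs) ∪ (negative diffs).
|A - A| = 1 + 2·5 = 11 (matches direct enumeration: 11).

|A - A| = 11


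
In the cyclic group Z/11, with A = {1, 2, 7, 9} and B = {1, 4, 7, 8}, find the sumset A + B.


Work in Z/11Z: reduce every sum a + b modulo 11.
Enumerate all 16 pairs:
a = 1: 1+1=2, 1+4=5, 1+7=8, 1+8=9
a = 2: 2+1=3, 2+4=6, 2+7=9, 2+8=10
a = 7: 7+1=8, 7+4=0, 7+7=3, 7+8=4
a = 9: 9+1=10, 9+4=2, 9+7=5, 9+8=6
Distinct residues collected: {0, 2, 3, 4, 5, 6, 8, 9, 10}
|A + B| = 9 (out of 11 total residues).

A + B = {0, 2, 3, 4, 5, 6, 8, 9, 10}


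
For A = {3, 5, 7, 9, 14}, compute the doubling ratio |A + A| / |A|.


|A| = 5.
Compute A + A by enumerating all 25 pairs.
A + A = {6, 8, 10, 12, 14, 16, 17, 18, 19, 21, 23, 28}, so |A + A| = 12.
K = |A + A| / |A| = 12/5 (already in lowest terms) ≈ 2.4000.
Reference: AP of size 5 gives K = 9/5 ≈ 1.8000; a fully generic set of size 5 gives K ≈ 3.0000.

|A| = 5, |A + A| = 12, K = 12/5.


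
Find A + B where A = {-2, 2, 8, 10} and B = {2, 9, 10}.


A + B = {a + b : a ∈ A, b ∈ B}.
Enumerate all |A|·|B| = 4·3 = 12 pairs (a, b) and collect distinct sums.
a = -2: -2+2=0, -2+9=7, -2+10=8
a = 2: 2+2=4, 2+9=11, 2+10=12
a = 8: 8+2=10, 8+9=17, 8+10=18
a = 10: 10+2=12, 10+9=19, 10+10=20
Collecting distinct sums: A + B = {0, 4, 7, 8, 10, 11, 12, 17, 18, 19, 20}
|A + B| = 11

A + B = {0, 4, 7, 8, 10, 11, 12, 17, 18, 19, 20}


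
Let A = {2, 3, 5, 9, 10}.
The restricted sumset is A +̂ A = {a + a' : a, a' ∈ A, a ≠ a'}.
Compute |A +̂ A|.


Restricted sumset: A +̂ A = {a + a' : a ∈ A, a' ∈ A, a ≠ a'}.
Equivalently, take A + A and drop any sum 2a that is achievable ONLY as a + a for a ∈ A (i.e. sums representable only with equal summands).
Enumerate pairs (a, a') with a < a' (symmetric, so each unordered pair gives one sum; this covers all a ≠ a'):
  2 + 3 = 5
  2 + 5 = 7
  2 + 9 = 11
  2 + 10 = 12
  3 + 5 = 8
  3 + 9 = 12
  3 + 10 = 13
  5 + 9 = 14
  5 + 10 = 15
  9 + 10 = 19
Collected distinct sums: {5, 7, 8, 11, 12, 13, 14, 15, 19}
|A +̂ A| = 9
(Reference bound: |A +̂ A| ≥ 2|A| - 3 for |A| ≥ 2, with |A| = 5 giving ≥ 7.)

|A +̂ A| = 9


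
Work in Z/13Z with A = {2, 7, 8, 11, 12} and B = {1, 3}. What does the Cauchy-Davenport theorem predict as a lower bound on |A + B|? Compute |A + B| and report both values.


Cauchy-Davenport: |A + B| ≥ min(p, |A| + |B| - 1) for A, B nonempty in Z/pZ.
|A| = 5, |B| = 2, p = 13.
CD lower bound = min(13, 5 + 2 - 1) = min(13, 6) = 6.
Compute A + B mod 13 directly:
a = 2: 2+1=3, 2+3=5
a = 7: 7+1=8, 7+3=10
a = 8: 8+1=9, 8+3=11
a = 11: 11+1=12, 11+3=1
a = 12: 12+1=0, 12+3=2
A + B = {0, 1, 2, 3, 5, 8, 9, 10, 11, 12}, so |A + B| = 10.
Verify: 10 ≥ 6? Yes ✓.

CD lower bound = 6, actual |A + B| = 10.


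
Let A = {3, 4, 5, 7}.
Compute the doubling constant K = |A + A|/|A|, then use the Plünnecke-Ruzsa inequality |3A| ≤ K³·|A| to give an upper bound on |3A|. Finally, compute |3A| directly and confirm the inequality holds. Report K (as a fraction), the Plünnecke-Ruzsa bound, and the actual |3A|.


|A| = 4.
Step 1: Compute A + A by enumerating all 16 pairs.
A + A = {6, 7, 8, 9, 10, 11, 12, 14}, so |A + A| = 8.
Step 2: Doubling constant K = |A + A|/|A| = 8/4 = 8/4 ≈ 2.0000.
Step 3: Plünnecke-Ruzsa gives |3A| ≤ K³·|A| = (2.0000)³ · 4 ≈ 32.0000.
Step 4: Compute 3A = A + A + A directly by enumerating all triples (a,b,c) ∈ A³; |3A| = 12.
Step 5: Check 12 ≤ 32.0000? Yes ✓.

K = 8/4, Plünnecke-Ruzsa bound K³|A| ≈ 32.0000, |3A| = 12, inequality holds.


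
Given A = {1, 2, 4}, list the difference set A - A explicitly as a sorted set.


A - A = {a - a' : a, a' ∈ A}.
Compute a - a' for each ordered pair (a, a'):
a = 1: 1-1=0, 1-2=-1, 1-4=-3
a = 2: 2-1=1, 2-2=0, 2-4=-2
a = 4: 4-1=3, 4-2=2, 4-4=0
Collecting distinct values (and noting 0 appears from a-a):
A - A = {-3, -2, -1, 0, 1, 2, 3}
|A - A| = 7

A - A = {-3, -2, -1, 0, 1, 2, 3}


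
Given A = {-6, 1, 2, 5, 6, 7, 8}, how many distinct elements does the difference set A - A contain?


A - A = {a - a' : a, a' ∈ A}; |A| = 7.
Bounds: 2|A|-1 ≤ |A - A| ≤ |A|² - |A| + 1, i.e. 13 ≤ |A - A| ≤ 43.
Note: 0 ∈ A - A always (from a - a). The set is symmetric: if d ∈ A - A then -d ∈ A - A.
Enumerate nonzero differences d = a - a' with a > a' (then include -d):
Positive differences: {1, 2, 3, 4, 5, 6, 7, 8, 11, 12, 13, 14}
Full difference set: {0} ∪ (positive diffs) ∪ (negative diffs).
|A - A| = 1 + 2·12 = 25 (matches direct enumeration: 25).

|A - A| = 25


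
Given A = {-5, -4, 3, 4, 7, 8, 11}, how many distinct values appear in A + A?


A + A = {a + a' : a, a' ∈ A}; |A| = 7.
General bounds: 2|A| - 1 ≤ |A + A| ≤ |A|(|A|+1)/2, i.e. 13 ≤ |A + A| ≤ 28.
Lower bound 2|A|-1 is attained iff A is an arithmetic progression.
Enumerate sums a + a' for a ≤ a' (symmetric, so this suffices):
a = -5: -5+-5=-10, -5+-4=-9, -5+3=-2, -5+4=-1, -5+7=2, -5+8=3, -5+11=6
a = -4: -4+-4=-8, -4+3=-1, -4+4=0, -4+7=3, -4+8=4, -4+11=7
a = 3: 3+3=6, 3+4=7, 3+7=10, 3+8=11, 3+11=14
a = 4: 4+4=8, 4+7=11, 4+8=12, 4+11=15
a = 7: 7+7=14, 7+8=15, 7+11=18
a = 8: 8+8=16, 8+11=19
a = 11: 11+11=22
Distinct sums: {-10, -9, -8, -2, -1, 0, 2, 3, 4, 6, 7, 8, 10, 11, 12, 14, 15, 16, 18, 19, 22}
|A + A| = 21

|A + A| = 21


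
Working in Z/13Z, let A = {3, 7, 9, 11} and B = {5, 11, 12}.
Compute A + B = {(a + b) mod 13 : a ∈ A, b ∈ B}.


Work in Z/13Z: reduce every sum a + b modulo 13.
Enumerate all 12 pairs:
a = 3: 3+5=8, 3+11=1, 3+12=2
a = 7: 7+5=12, 7+11=5, 7+12=6
a = 9: 9+5=1, 9+11=7, 9+12=8
a = 11: 11+5=3, 11+11=9, 11+12=10
Distinct residues collected: {1, 2, 3, 5, 6, 7, 8, 9, 10, 12}
|A + B| = 10 (out of 13 total residues).

A + B = {1, 2, 3, 5, 6, 7, 8, 9, 10, 12}


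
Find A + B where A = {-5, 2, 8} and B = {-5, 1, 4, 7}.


A + B = {a + b : a ∈ A, b ∈ B}.
Enumerate all |A|·|B| = 3·4 = 12 pairs (a, b) and collect distinct sums.
a = -5: -5+-5=-10, -5+1=-4, -5+4=-1, -5+7=2
a = 2: 2+-5=-3, 2+1=3, 2+4=6, 2+7=9
a = 8: 8+-5=3, 8+1=9, 8+4=12, 8+7=15
Collecting distinct sums: A + B = {-10, -4, -3, -1, 2, 3, 6, 9, 12, 15}
|A + B| = 10

A + B = {-10, -4, -3, -1, 2, 3, 6, 9, 12, 15}


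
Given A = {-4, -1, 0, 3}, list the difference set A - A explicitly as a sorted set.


A - A = {a - a' : a, a' ∈ A}.
Compute a - a' for each ordered pair (a, a'):
a = -4: -4--4=0, -4--1=-3, -4-0=-4, -4-3=-7
a = -1: -1--4=3, -1--1=0, -1-0=-1, -1-3=-4
a = 0: 0--4=4, 0--1=1, 0-0=0, 0-3=-3
a = 3: 3--4=7, 3--1=4, 3-0=3, 3-3=0
Collecting distinct values (and noting 0 appears from a-a):
A - A = {-7, -4, -3, -1, 0, 1, 3, 4, 7}
|A - A| = 9

A - A = {-7, -4, -3, -1, 0, 1, 3, 4, 7}


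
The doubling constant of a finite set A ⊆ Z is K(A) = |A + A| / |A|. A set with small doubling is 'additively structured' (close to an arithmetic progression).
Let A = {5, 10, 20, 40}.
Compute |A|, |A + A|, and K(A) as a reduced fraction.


|A| = 4.
Compute A + A by enumerating all 16 pairs.
A + A = {10, 15, 20, 25, 30, 40, 45, 50, 60, 80}, so |A + A| = 10.
K = |A + A| / |A| = 10/4 = 5/2 ≈ 2.5000.
Reference: AP of size 4 gives K = 7/4 ≈ 1.7500; a fully generic set of size 4 gives K ≈ 2.5000.

|A| = 4, |A + A| = 10, K = 10/4 = 5/2.


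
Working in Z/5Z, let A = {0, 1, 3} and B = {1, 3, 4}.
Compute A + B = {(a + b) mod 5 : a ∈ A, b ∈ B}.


Work in Z/5Z: reduce every sum a + b modulo 5.
Enumerate all 9 pairs:
a = 0: 0+1=1, 0+3=3, 0+4=4
a = 1: 1+1=2, 1+3=4, 1+4=0
a = 3: 3+1=4, 3+3=1, 3+4=2
Distinct residues collected: {0, 1, 2, 3, 4}
|A + B| = 5 (out of 5 total residues).

A + B = {0, 1, 2, 3, 4}


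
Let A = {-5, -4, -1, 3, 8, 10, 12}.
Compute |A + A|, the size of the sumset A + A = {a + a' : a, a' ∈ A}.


A + A = {a + a' : a, a' ∈ A}; |A| = 7.
General bounds: 2|A| - 1 ≤ |A + A| ≤ |A|(|A|+1)/2, i.e. 13 ≤ |A + A| ≤ 28.
Lower bound 2|A|-1 is attained iff A is an arithmetic progression.
Enumerate sums a + a' for a ≤ a' (symmetric, so this suffices):
a = -5: -5+-5=-10, -5+-4=-9, -5+-1=-6, -5+3=-2, -5+8=3, -5+10=5, -5+12=7
a = -4: -4+-4=-8, -4+-1=-5, -4+3=-1, -4+8=4, -4+10=6, -4+12=8
a = -1: -1+-1=-2, -1+3=2, -1+8=7, -1+10=9, -1+12=11
a = 3: 3+3=6, 3+8=11, 3+10=13, 3+12=15
a = 8: 8+8=16, 8+10=18, 8+12=20
a = 10: 10+10=20, 10+12=22
a = 12: 12+12=24
Distinct sums: {-10, -9, -8, -6, -5, -2, -1, 2, 3, 4, 5, 6, 7, 8, 9, 11, 13, 15, 16, 18, 20, 22, 24}
|A + A| = 23

|A + A| = 23


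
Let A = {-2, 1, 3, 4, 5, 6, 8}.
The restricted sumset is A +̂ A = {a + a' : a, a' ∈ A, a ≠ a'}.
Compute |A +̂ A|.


Restricted sumset: A +̂ A = {a + a' : a ∈ A, a' ∈ A, a ≠ a'}.
Equivalently, take A + A and drop any sum 2a that is achievable ONLY as a + a for a ∈ A (i.e. sums representable only with equal summands).
Enumerate pairs (a, a') with a < a' (symmetric, so each unordered pair gives one sum; this covers all a ≠ a'):
  -2 + 1 = -1
  -2 + 3 = 1
  -2 + 4 = 2
  -2 + 5 = 3
  -2 + 6 = 4
  -2 + 8 = 6
  1 + 3 = 4
  1 + 4 = 5
  1 + 5 = 6
  1 + 6 = 7
  1 + 8 = 9
  3 + 4 = 7
  3 + 5 = 8
  3 + 6 = 9
  3 + 8 = 11
  4 + 5 = 9
  4 + 6 = 10
  4 + 8 = 12
  5 + 6 = 11
  5 + 8 = 13
  6 + 8 = 14
Collected distinct sums: {-1, 1, 2, 3, 4, 5, 6, 7, 8, 9, 10, 11, 12, 13, 14}
|A +̂ A| = 15
(Reference bound: |A +̂ A| ≥ 2|A| - 3 for |A| ≥ 2, with |A| = 7 giving ≥ 11.)

|A +̂ A| = 15


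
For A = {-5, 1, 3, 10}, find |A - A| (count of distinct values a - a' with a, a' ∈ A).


A - A = {a - a' : a, a' ∈ A}; |A| = 4.
Bounds: 2|A|-1 ≤ |A - A| ≤ |A|² - |A| + 1, i.e. 7 ≤ |A - A| ≤ 13.
Note: 0 ∈ A - A always (from a - a). The set is symmetric: if d ∈ A - A then -d ∈ A - A.
Enumerate nonzero differences d = a - a' with a > a' (then include -d):
Positive differences: {2, 6, 7, 8, 9, 15}
Full difference set: {0} ∪ (positive diffs) ∪ (negative diffs).
|A - A| = 1 + 2·6 = 13 (matches direct enumeration: 13).

|A - A| = 13


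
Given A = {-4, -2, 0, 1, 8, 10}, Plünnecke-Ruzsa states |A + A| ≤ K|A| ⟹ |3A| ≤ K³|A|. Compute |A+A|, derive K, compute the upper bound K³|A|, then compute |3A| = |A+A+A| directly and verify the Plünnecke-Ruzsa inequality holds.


|A| = 6.
Step 1: Compute A + A by enumerating all 36 pairs.
A + A = {-8, -6, -4, -3, -2, -1, 0, 1, 2, 4, 6, 8, 9, 10, 11, 16, 18, 20}, so |A + A| = 18.
Step 2: Doubling constant K = |A + A|/|A| = 18/6 = 18/6 ≈ 3.0000.
Step 3: Plünnecke-Ruzsa gives |3A| ≤ K³·|A| = (3.0000)³ · 6 ≈ 162.0000.
Step 4: Compute 3A = A + A + A directly by enumerating all triples (a,b,c) ∈ A³; |3A| = 34.
Step 5: Check 34 ≤ 162.0000? Yes ✓.

K = 18/6, Plünnecke-Ruzsa bound K³|A| ≈ 162.0000, |3A| = 34, inequality holds.


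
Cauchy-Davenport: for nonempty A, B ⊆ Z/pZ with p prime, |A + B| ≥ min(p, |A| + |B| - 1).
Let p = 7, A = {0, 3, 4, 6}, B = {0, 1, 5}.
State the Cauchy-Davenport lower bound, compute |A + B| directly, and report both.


Cauchy-Davenport: |A + B| ≥ min(p, |A| + |B| - 1) for A, B nonempty in Z/pZ.
|A| = 4, |B| = 3, p = 7.
CD lower bound = min(7, 4 + 3 - 1) = min(7, 6) = 6.
Compute A + B mod 7 directly:
a = 0: 0+0=0, 0+1=1, 0+5=5
a = 3: 3+0=3, 3+1=4, 3+5=1
a = 4: 4+0=4, 4+1=5, 4+5=2
a = 6: 6+0=6, 6+1=0, 6+5=4
A + B = {0, 1, 2, 3, 4, 5, 6}, so |A + B| = 7.
Verify: 7 ≥ 6? Yes ✓.

CD lower bound = 6, actual |A + B| = 7.


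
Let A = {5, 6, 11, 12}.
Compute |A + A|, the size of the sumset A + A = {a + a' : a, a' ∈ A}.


A + A = {a + a' : a, a' ∈ A}; |A| = 4.
General bounds: 2|A| - 1 ≤ |A + A| ≤ |A|(|A|+1)/2, i.e. 7 ≤ |A + A| ≤ 10.
Lower bound 2|A|-1 is attained iff A is an arithmetic progression.
Enumerate sums a + a' for a ≤ a' (symmetric, so this suffices):
a = 5: 5+5=10, 5+6=11, 5+11=16, 5+12=17
a = 6: 6+6=12, 6+11=17, 6+12=18
a = 11: 11+11=22, 11+12=23
a = 12: 12+12=24
Distinct sums: {10, 11, 12, 16, 17, 18, 22, 23, 24}
|A + A| = 9

|A + A| = 9


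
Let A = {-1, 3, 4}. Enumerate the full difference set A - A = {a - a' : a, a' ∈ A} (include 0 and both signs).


A - A = {a - a' : a, a' ∈ A}.
Compute a - a' for each ordered pair (a, a'):
a = -1: -1--1=0, -1-3=-4, -1-4=-5
a = 3: 3--1=4, 3-3=0, 3-4=-1
a = 4: 4--1=5, 4-3=1, 4-4=0
Collecting distinct values (and noting 0 appears from a-a):
A - A = {-5, -4, -1, 0, 1, 4, 5}
|A - A| = 7

A - A = {-5, -4, -1, 0, 1, 4, 5}


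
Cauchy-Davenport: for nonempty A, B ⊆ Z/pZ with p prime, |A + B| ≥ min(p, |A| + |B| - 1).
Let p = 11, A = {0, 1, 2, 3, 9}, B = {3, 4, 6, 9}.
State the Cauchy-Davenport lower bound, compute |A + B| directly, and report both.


Cauchy-Davenport: |A + B| ≥ min(p, |A| + |B| - 1) for A, B nonempty in Z/pZ.
|A| = 5, |B| = 4, p = 11.
CD lower bound = min(11, 5 + 4 - 1) = min(11, 8) = 8.
Compute A + B mod 11 directly:
a = 0: 0+3=3, 0+4=4, 0+6=6, 0+9=9
a = 1: 1+3=4, 1+4=5, 1+6=7, 1+9=10
a = 2: 2+3=5, 2+4=6, 2+6=8, 2+9=0
a = 3: 3+3=6, 3+4=7, 3+6=9, 3+9=1
a = 9: 9+3=1, 9+4=2, 9+6=4, 9+9=7
A + B = {0, 1, 2, 3, 4, 5, 6, 7, 8, 9, 10}, so |A + B| = 11.
Verify: 11 ≥ 8? Yes ✓.

CD lower bound = 8, actual |A + B| = 11.


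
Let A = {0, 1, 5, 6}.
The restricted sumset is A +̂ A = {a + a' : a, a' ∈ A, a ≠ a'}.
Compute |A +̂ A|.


Restricted sumset: A +̂ A = {a + a' : a ∈ A, a' ∈ A, a ≠ a'}.
Equivalently, take A + A and drop any sum 2a that is achievable ONLY as a + a for a ∈ A (i.e. sums representable only with equal summands).
Enumerate pairs (a, a') with a < a' (symmetric, so each unordered pair gives one sum; this covers all a ≠ a'):
  0 + 1 = 1
  0 + 5 = 5
  0 + 6 = 6
  1 + 5 = 6
  1 + 6 = 7
  5 + 6 = 11
Collected distinct sums: {1, 5, 6, 7, 11}
|A +̂ A| = 5
(Reference bound: |A +̂ A| ≥ 2|A| - 3 for |A| ≥ 2, with |A| = 4 giving ≥ 5.)

|A +̂ A| = 5


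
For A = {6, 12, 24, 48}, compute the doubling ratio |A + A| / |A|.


|A| = 4.
Compute A + A by enumerating all 16 pairs.
A + A = {12, 18, 24, 30, 36, 48, 54, 60, 72, 96}, so |A + A| = 10.
K = |A + A| / |A| = 10/4 = 5/2 ≈ 2.5000.
Reference: AP of size 4 gives K = 7/4 ≈ 1.7500; a fully generic set of size 4 gives K ≈ 2.5000.

|A| = 4, |A + A| = 10, K = 10/4 = 5/2.


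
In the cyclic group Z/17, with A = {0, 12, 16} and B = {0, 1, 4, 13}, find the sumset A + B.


Work in Z/17Z: reduce every sum a + b modulo 17.
Enumerate all 12 pairs:
a = 0: 0+0=0, 0+1=1, 0+4=4, 0+13=13
a = 12: 12+0=12, 12+1=13, 12+4=16, 12+13=8
a = 16: 16+0=16, 16+1=0, 16+4=3, 16+13=12
Distinct residues collected: {0, 1, 3, 4, 8, 12, 13, 16}
|A + B| = 8 (out of 17 total residues).

A + B = {0, 1, 3, 4, 8, 12, 13, 16}


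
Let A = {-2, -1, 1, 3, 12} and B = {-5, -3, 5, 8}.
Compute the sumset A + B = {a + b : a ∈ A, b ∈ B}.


A + B = {a + b : a ∈ A, b ∈ B}.
Enumerate all |A|·|B| = 5·4 = 20 pairs (a, b) and collect distinct sums.
a = -2: -2+-5=-7, -2+-3=-5, -2+5=3, -2+8=6
a = -1: -1+-5=-6, -1+-3=-4, -1+5=4, -1+8=7
a = 1: 1+-5=-4, 1+-3=-2, 1+5=6, 1+8=9
a = 3: 3+-5=-2, 3+-3=0, 3+5=8, 3+8=11
a = 12: 12+-5=7, 12+-3=9, 12+5=17, 12+8=20
Collecting distinct sums: A + B = {-7, -6, -5, -4, -2, 0, 3, 4, 6, 7, 8, 9, 11, 17, 20}
|A + B| = 15

A + B = {-7, -6, -5, -4, -2, 0, 3, 4, 6, 7, 8, 9, 11, 17, 20}


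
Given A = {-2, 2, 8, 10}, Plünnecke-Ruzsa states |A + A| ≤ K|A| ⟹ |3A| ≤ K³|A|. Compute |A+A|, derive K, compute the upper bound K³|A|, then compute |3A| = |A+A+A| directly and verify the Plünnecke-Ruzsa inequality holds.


|A| = 4.
Step 1: Compute A + A by enumerating all 16 pairs.
A + A = {-4, 0, 4, 6, 8, 10, 12, 16, 18, 20}, so |A + A| = 10.
Step 2: Doubling constant K = |A + A|/|A| = 10/4 = 10/4 ≈ 2.5000.
Step 3: Plünnecke-Ruzsa gives |3A| ≤ K³·|A| = (2.5000)³ · 4 ≈ 62.5000.
Step 4: Compute 3A = A + A + A directly by enumerating all triples (a,b,c) ∈ A³; |3A| = 17.
Step 5: Check 17 ≤ 62.5000? Yes ✓.

K = 10/4, Plünnecke-Ruzsa bound K³|A| ≈ 62.5000, |3A| = 17, inequality holds.


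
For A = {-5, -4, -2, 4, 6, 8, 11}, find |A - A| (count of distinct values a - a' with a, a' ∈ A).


A - A = {a - a' : a, a' ∈ A}; |A| = 7.
Bounds: 2|A|-1 ≤ |A - A| ≤ |A|² - |A| + 1, i.e. 13 ≤ |A - A| ≤ 43.
Note: 0 ∈ A - A always (from a - a). The set is symmetric: if d ∈ A - A then -d ∈ A - A.
Enumerate nonzero differences d = a - a' with a > a' (then include -d):
Positive differences: {1, 2, 3, 4, 5, 6, 7, 8, 9, 10, 11, 12, 13, 15, 16}
Full difference set: {0} ∪ (positive diffs) ∪ (negative diffs).
|A - A| = 1 + 2·15 = 31 (matches direct enumeration: 31).

|A - A| = 31


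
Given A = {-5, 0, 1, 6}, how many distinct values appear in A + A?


A + A = {a + a' : a, a' ∈ A}; |A| = 4.
General bounds: 2|A| - 1 ≤ |A + A| ≤ |A|(|A|+1)/2, i.e. 7 ≤ |A + A| ≤ 10.
Lower bound 2|A|-1 is attained iff A is an arithmetic progression.
Enumerate sums a + a' for a ≤ a' (symmetric, so this suffices):
a = -5: -5+-5=-10, -5+0=-5, -5+1=-4, -5+6=1
a = 0: 0+0=0, 0+1=1, 0+6=6
a = 1: 1+1=2, 1+6=7
a = 6: 6+6=12
Distinct sums: {-10, -5, -4, 0, 1, 2, 6, 7, 12}
|A + A| = 9

|A + A| = 9


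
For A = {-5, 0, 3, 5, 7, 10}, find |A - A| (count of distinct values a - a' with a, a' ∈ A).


A - A = {a - a' : a, a' ∈ A}; |A| = 6.
Bounds: 2|A|-1 ≤ |A - A| ≤ |A|² - |A| + 1, i.e. 11 ≤ |A - A| ≤ 31.
Note: 0 ∈ A - A always (from a - a). The set is symmetric: if d ∈ A - A then -d ∈ A - A.
Enumerate nonzero differences d = a - a' with a > a' (then include -d):
Positive differences: {2, 3, 4, 5, 7, 8, 10, 12, 15}
Full difference set: {0} ∪ (positive diffs) ∪ (negative diffs).
|A - A| = 1 + 2·9 = 19 (matches direct enumeration: 19).

|A - A| = 19


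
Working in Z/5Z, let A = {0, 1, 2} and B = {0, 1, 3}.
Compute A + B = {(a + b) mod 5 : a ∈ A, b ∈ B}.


Work in Z/5Z: reduce every sum a + b modulo 5.
Enumerate all 9 pairs:
a = 0: 0+0=0, 0+1=1, 0+3=3
a = 1: 1+0=1, 1+1=2, 1+3=4
a = 2: 2+0=2, 2+1=3, 2+3=0
Distinct residues collected: {0, 1, 2, 3, 4}
|A + B| = 5 (out of 5 total residues).

A + B = {0, 1, 2, 3, 4}


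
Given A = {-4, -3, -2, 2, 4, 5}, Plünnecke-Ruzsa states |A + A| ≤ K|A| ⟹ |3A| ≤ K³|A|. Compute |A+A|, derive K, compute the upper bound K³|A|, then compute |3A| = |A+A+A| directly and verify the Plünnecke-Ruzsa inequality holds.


|A| = 6.
Step 1: Compute A + A by enumerating all 36 pairs.
A + A = {-8, -7, -6, -5, -4, -2, -1, 0, 1, 2, 3, 4, 6, 7, 8, 9, 10}, so |A + A| = 17.
Step 2: Doubling constant K = |A + A|/|A| = 17/6 = 17/6 ≈ 2.8333.
Step 3: Plünnecke-Ruzsa gives |3A| ≤ K³·|A| = (2.8333)³ · 6 ≈ 136.4722.
Step 4: Compute 3A = A + A + A directly by enumerating all triples (a,b,c) ∈ A³; |3A| = 28.
Step 5: Check 28 ≤ 136.4722? Yes ✓.

K = 17/6, Plünnecke-Ruzsa bound K³|A| ≈ 136.4722, |3A| = 28, inequality holds.


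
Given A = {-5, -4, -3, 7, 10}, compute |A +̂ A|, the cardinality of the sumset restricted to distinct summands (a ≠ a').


Restricted sumset: A +̂ A = {a + a' : a ∈ A, a' ∈ A, a ≠ a'}.
Equivalently, take A + A and drop any sum 2a that is achievable ONLY as a + a for a ∈ A (i.e. sums representable only with equal summands).
Enumerate pairs (a, a') with a < a' (symmetric, so each unordered pair gives one sum; this covers all a ≠ a'):
  -5 + -4 = -9
  -5 + -3 = -8
  -5 + 7 = 2
  -5 + 10 = 5
  -4 + -3 = -7
  -4 + 7 = 3
  -4 + 10 = 6
  -3 + 7 = 4
  -3 + 10 = 7
  7 + 10 = 17
Collected distinct sums: {-9, -8, -7, 2, 3, 4, 5, 6, 7, 17}
|A +̂ A| = 10
(Reference bound: |A +̂ A| ≥ 2|A| - 3 for |A| ≥ 2, with |A| = 5 giving ≥ 7.)

|A +̂ A| = 10


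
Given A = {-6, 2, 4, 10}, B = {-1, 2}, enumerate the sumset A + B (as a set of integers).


A + B = {a + b : a ∈ A, b ∈ B}.
Enumerate all |A|·|B| = 4·2 = 8 pairs (a, b) and collect distinct sums.
a = -6: -6+-1=-7, -6+2=-4
a = 2: 2+-1=1, 2+2=4
a = 4: 4+-1=3, 4+2=6
a = 10: 10+-1=9, 10+2=12
Collecting distinct sums: A + B = {-7, -4, 1, 3, 4, 6, 9, 12}
|A + B| = 8

A + B = {-7, -4, 1, 3, 4, 6, 9, 12}


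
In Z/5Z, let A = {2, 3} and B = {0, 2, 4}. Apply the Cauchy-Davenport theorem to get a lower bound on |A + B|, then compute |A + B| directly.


Cauchy-Davenport: |A + B| ≥ min(p, |A| + |B| - 1) for A, B nonempty in Z/pZ.
|A| = 2, |B| = 3, p = 5.
CD lower bound = min(5, 2 + 3 - 1) = min(5, 4) = 4.
Compute A + B mod 5 directly:
a = 2: 2+0=2, 2+2=4, 2+4=1
a = 3: 3+0=3, 3+2=0, 3+4=2
A + B = {0, 1, 2, 3, 4}, so |A + B| = 5.
Verify: 5 ≥ 4? Yes ✓.

CD lower bound = 4, actual |A + B| = 5.


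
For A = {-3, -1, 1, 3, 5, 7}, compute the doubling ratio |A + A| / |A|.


|A| = 6.
Compute A + A by enumerating all 36 pairs.
A + A = {-6, -4, -2, 0, 2, 4, 6, 8, 10, 12, 14}, so |A + A| = 11.
K = |A + A| / |A| = 11/6 (already in lowest terms) ≈ 1.8333.
Reference: AP of size 6 gives K = 11/6 ≈ 1.8333; a fully generic set of size 6 gives K ≈ 3.5000.

|A| = 6, |A + A| = 11, K = 11/6.


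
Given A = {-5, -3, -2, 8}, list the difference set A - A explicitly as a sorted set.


A - A = {a - a' : a, a' ∈ A}.
Compute a - a' for each ordered pair (a, a'):
a = -5: -5--5=0, -5--3=-2, -5--2=-3, -5-8=-13
a = -3: -3--5=2, -3--3=0, -3--2=-1, -3-8=-11
a = -2: -2--5=3, -2--3=1, -2--2=0, -2-8=-10
a = 8: 8--5=13, 8--3=11, 8--2=10, 8-8=0
Collecting distinct values (and noting 0 appears from a-a):
A - A = {-13, -11, -10, -3, -2, -1, 0, 1, 2, 3, 10, 11, 13}
|A - A| = 13

A - A = {-13, -11, -10, -3, -2, -1, 0, 1, 2, 3, 10, 11, 13}
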